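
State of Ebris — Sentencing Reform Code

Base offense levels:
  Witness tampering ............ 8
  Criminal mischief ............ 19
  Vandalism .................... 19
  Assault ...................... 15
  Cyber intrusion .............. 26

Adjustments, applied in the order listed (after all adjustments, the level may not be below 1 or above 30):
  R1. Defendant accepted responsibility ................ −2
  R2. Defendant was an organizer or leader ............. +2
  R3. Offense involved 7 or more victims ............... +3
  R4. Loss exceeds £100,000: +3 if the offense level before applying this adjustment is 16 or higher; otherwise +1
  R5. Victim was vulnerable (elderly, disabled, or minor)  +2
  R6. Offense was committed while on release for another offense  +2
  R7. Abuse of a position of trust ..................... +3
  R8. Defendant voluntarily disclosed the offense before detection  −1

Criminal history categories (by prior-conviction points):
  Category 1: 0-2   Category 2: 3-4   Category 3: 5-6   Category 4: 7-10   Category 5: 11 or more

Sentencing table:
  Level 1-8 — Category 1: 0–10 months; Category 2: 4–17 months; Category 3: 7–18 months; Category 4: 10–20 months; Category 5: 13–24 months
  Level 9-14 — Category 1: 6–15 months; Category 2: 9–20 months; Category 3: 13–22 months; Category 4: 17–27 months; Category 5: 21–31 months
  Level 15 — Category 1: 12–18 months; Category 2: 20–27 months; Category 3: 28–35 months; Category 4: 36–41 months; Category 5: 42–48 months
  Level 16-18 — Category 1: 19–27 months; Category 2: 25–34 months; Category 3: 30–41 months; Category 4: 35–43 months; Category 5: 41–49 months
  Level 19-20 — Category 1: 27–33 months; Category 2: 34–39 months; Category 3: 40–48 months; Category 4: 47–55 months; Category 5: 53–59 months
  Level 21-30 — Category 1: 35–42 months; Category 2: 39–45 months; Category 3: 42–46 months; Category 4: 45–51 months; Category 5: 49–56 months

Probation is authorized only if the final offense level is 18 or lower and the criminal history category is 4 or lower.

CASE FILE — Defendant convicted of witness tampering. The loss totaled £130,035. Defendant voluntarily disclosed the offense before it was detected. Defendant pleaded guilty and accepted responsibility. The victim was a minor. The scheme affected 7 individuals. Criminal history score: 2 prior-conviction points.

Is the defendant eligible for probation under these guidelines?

Yes

Base offense level for witness tampering: 8.
R1 applies: 8 − 2 = 6.
R3 applies: 6 + 3 = 9.
R4 applies (level before this adjustment is 9 < 16, so +1): 9 + 1 = 10.
R5 applies: 10 + 2 = 12.
R8 applies: 12 − 1 = 11.
Final offense level: 11.
Criminal history: 2 prior points → Category 1 (0-2).
Level 11 falls in the 9-14 band.
Grid: Level 9-14 × Category 1 = 6-15 months.
Probation check: level 11 ≤ 18 and category 1 ≤ 4 → eligible.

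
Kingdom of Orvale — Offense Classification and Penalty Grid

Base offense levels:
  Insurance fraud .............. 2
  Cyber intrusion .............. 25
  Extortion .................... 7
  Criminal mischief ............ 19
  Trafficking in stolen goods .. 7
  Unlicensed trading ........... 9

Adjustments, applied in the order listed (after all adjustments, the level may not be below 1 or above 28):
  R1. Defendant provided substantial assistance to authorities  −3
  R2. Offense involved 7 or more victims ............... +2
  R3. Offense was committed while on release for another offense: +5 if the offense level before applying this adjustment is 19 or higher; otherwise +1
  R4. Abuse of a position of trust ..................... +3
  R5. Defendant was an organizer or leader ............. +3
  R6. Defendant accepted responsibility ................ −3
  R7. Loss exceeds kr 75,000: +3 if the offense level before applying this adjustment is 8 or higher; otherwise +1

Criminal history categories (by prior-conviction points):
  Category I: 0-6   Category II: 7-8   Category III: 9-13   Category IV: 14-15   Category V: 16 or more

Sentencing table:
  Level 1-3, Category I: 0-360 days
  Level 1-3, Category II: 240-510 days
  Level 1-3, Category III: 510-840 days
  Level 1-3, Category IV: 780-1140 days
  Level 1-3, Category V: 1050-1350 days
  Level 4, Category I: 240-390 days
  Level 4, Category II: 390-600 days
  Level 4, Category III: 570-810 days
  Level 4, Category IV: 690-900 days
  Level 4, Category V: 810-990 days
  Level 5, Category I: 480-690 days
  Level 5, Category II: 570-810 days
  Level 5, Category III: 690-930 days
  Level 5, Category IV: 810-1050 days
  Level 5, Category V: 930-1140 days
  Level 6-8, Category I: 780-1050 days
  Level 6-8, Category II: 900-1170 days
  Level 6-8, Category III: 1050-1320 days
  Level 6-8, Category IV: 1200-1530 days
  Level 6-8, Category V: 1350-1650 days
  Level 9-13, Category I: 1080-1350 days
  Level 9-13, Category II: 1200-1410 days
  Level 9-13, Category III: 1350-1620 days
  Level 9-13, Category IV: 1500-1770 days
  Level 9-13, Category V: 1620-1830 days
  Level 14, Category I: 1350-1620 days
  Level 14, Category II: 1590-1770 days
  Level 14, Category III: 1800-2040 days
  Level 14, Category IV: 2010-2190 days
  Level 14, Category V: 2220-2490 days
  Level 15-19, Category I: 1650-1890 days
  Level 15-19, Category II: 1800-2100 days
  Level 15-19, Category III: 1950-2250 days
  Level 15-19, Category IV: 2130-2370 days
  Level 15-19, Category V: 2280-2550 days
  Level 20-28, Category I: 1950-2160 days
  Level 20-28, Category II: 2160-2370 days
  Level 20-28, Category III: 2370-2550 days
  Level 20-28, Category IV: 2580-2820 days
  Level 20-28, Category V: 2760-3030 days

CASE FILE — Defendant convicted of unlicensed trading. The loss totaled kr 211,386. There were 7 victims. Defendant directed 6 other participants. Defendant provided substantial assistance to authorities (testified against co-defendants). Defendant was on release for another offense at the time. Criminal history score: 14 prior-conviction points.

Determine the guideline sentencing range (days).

Base offense level for unlicensed trading: 9.
R1 applies: 9 − 3 = 6.
R2 applies: 6 + 2 = 8.
R3 applies (level before this adjustment is 8 < 19, so +1): 8 + 1 = 9.
R5 applies: 9 + 3 = 12.
R6 does not apply.
R7 applies (level before this adjustment is 12 ≥ 8, so +3): 12 + 3 = 15.
Final offense level: 15.
Criminal history: 14 prior points → Category IV (14-15).
Level 15 falls in the 15-19 band.
Grid: Level 15-19 × Category IV = 2130-2370 days.

2130-2370 days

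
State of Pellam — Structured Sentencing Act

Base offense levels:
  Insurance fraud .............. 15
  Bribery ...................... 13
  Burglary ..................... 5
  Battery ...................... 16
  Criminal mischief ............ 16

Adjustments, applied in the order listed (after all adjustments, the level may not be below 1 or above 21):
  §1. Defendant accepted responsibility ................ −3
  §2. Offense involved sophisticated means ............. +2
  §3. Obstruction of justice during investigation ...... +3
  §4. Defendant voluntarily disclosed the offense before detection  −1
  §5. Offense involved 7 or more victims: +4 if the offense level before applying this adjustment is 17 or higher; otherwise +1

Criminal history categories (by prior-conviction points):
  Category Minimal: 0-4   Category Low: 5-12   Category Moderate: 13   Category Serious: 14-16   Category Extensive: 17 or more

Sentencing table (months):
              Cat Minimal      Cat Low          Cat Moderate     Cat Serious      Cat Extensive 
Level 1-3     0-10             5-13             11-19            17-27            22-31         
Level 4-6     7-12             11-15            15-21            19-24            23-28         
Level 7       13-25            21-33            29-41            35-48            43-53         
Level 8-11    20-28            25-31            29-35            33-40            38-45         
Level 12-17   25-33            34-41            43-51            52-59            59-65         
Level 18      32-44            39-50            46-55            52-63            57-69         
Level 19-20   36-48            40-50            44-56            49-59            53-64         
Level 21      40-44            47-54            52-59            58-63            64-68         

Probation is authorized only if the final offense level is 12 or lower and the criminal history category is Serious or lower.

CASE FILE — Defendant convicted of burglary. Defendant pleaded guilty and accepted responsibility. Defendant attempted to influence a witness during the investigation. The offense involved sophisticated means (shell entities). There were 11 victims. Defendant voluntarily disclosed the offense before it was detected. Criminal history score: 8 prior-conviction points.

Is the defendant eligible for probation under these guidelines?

Yes

Base offense level for burglary: 5.
§1 applies: 5 − 3 = 2.
§2 applies: 2 + 2 = 4.
§3 applies: 4 + 3 = 7.
§4 applies: 7 − 1 = 6.
§5 applies (level before this adjustment is 6 < 17, so +1): 6 + 1 = 7.
Final offense level: 7.
Criminal history: 8 prior points → Category Low (5-12).
Level 7 falls in the 7 band.
Grid: Level 7 × Category Low = 21-33 months.
Probation check: level 7 ≤ 12 and category Low ≤ Serious → eligible.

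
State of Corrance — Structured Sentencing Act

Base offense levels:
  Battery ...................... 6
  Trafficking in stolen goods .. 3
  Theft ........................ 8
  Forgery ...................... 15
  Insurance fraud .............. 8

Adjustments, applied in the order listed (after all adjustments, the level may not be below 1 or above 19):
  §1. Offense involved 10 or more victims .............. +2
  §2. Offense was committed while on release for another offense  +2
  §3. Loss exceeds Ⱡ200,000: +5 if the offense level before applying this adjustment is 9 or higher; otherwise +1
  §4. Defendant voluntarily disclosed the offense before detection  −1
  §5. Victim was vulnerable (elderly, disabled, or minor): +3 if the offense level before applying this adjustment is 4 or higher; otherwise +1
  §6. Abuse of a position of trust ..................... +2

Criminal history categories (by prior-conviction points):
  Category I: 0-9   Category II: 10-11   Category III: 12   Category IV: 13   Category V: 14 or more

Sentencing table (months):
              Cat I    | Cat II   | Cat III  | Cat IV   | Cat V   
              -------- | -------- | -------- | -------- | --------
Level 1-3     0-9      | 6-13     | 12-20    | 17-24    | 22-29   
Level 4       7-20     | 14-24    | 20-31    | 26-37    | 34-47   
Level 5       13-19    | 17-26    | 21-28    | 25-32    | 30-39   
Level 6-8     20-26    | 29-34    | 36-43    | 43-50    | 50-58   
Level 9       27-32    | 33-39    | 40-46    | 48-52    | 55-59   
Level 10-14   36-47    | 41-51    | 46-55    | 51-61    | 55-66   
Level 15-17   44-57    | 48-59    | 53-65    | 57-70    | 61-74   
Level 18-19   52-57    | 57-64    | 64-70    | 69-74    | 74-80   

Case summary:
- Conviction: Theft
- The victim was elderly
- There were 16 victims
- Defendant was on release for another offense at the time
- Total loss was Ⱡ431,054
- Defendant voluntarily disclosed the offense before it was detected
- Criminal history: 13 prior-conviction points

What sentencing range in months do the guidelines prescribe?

Base offense level for theft: 8.
§1 applies: 8 + 2 = 10.
§2 applies: 10 + 2 = 12.
§3 applies (level before this adjustment is 12 ≥ 9, so +5): 12 + 5 = 17.
§4 applies: 17 − 1 = 16.
§5 applies (level before this adjustment is 16 ≥ 4, so +3): 16 + 3 = 19.
§6 does not apply.
Final offense level: 19.
Criminal history: 13 prior points → Category IV (13).
Level 19 falls in the 18-19 band.
Grid: Level 18-19 × Category IV = 69-74 months.

69-74 months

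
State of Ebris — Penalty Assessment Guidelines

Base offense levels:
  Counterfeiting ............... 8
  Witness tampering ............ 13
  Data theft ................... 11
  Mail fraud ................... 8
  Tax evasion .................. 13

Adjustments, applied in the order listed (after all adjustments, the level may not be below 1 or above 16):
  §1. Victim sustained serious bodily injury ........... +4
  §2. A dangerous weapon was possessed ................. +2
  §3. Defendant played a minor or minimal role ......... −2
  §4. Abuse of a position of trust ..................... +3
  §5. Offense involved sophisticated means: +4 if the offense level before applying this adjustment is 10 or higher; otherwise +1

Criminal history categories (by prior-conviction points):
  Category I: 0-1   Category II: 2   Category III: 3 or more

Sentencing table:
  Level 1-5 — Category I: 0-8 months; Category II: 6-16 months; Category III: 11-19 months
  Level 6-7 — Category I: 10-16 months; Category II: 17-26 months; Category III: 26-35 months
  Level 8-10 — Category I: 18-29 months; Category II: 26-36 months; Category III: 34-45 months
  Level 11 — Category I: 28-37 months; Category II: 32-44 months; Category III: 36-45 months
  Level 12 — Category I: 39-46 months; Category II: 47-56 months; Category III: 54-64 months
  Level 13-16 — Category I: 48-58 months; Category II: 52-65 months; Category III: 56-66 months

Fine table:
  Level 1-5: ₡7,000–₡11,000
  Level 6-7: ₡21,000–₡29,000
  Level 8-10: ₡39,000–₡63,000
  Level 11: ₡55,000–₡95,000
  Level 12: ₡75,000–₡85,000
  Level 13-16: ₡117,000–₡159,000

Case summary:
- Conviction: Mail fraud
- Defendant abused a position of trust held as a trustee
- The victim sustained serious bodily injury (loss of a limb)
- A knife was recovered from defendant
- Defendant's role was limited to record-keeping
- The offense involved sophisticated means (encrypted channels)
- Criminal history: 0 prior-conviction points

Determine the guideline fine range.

₡117,000–₡159,000

Base offense level for mail fraud: 8.
§1 applies: 8 + 4 = 12.
§2 applies: 12 + 2 = 14.
§3 applies: 14 − 2 = 12.
§4 applies: 12 + 3 = 15.
§5 applies (level before this adjustment is 15 ≥ 10, so +4): 15 + 4 = 19.
Level 19 exceeds the maximum of 16; capped at 16.
Final offense level: 16.
Level 16 falls in the 13-16 band.
Fine table: Level 13-16 → ₡117,000–₡159,000.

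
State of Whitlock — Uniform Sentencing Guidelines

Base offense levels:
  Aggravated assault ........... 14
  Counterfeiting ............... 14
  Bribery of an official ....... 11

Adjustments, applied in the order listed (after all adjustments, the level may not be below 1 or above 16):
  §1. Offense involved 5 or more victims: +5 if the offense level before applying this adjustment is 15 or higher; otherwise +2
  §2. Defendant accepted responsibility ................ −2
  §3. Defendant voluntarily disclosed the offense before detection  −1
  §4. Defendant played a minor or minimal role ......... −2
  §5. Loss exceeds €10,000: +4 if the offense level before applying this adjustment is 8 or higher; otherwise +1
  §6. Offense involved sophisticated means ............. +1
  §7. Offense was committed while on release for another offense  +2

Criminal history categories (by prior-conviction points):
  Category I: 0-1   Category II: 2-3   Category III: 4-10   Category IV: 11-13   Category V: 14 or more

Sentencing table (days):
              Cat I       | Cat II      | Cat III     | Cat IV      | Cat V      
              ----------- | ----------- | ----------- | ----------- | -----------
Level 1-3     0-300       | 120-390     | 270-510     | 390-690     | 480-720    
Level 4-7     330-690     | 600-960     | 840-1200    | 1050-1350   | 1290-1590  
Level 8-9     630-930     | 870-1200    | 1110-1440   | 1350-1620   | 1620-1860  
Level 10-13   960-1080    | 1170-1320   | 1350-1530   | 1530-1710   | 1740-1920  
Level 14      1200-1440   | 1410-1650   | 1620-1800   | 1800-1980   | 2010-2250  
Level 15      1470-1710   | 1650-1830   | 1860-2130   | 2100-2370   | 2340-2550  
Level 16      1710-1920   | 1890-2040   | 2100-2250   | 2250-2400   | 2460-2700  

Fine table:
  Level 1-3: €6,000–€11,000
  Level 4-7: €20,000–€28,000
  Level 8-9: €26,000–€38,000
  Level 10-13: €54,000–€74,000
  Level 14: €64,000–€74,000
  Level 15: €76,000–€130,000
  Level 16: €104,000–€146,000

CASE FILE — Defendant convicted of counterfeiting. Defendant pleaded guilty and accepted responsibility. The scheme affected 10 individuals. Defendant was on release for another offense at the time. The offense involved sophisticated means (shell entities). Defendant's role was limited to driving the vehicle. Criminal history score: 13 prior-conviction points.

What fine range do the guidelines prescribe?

Base offense level for counterfeiting: 14.
§1 applies (level before this adjustment is 14 < 15, so +2): 14 + 2 = 16.
§2 applies: 16 − 2 = 14.
§4 applies: 14 − 2 = 12.
§6 applies: 12 + 1 = 13.
§7 applies: 13 + 2 = 15.
Final offense level: 15.
Level 15 falls in the 15 band.
Fine table: Level 15 → €76,000–€130,000.

€76,000–€130,000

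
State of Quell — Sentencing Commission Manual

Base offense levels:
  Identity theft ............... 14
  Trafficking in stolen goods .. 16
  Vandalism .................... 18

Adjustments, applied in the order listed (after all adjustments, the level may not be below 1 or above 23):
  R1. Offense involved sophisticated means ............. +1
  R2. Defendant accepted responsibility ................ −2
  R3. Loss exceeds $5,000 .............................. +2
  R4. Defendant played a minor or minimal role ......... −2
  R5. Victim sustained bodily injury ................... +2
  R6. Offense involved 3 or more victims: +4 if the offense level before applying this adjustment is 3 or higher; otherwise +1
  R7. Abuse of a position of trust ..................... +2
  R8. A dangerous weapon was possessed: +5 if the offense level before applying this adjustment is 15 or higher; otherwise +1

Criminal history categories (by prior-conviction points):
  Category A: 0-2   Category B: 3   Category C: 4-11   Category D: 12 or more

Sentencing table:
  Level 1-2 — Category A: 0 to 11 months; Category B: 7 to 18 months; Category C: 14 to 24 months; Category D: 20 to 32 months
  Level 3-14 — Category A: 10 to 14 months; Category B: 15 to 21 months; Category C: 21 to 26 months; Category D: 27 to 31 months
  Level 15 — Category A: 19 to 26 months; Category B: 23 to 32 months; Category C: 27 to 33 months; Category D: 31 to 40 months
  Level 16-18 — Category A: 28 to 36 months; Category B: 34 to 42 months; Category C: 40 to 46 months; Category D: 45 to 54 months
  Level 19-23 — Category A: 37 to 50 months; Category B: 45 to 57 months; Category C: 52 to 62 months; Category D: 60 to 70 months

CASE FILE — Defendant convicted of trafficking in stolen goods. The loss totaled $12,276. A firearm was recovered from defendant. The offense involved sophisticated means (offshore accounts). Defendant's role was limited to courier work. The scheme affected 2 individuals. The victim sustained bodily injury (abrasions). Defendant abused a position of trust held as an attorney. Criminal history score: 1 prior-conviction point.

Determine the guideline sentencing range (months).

Base offense level for trafficking in stolen goods: 16.
R1 applies: 16 + 1 = 17.
R3 applies: 17 + 2 = 19.
R4 applies: 19 − 2 = 17.
R5 applies: 17 + 2 = 19.
R7 applies: 19 + 2 = 21.
R8 applies (level before this adjustment is 21 ≥ 15, so +5): 21 + 5 = 26.
Level 26 exceeds the maximum of 23; capped at 23.
Final offense level: 23.
Criminal history: 1 prior point → Category A (0-2).
Level 23 falls in the 19-23 band.
Grid: Level 19-23 × Category A = 37-50 months.

37-50 months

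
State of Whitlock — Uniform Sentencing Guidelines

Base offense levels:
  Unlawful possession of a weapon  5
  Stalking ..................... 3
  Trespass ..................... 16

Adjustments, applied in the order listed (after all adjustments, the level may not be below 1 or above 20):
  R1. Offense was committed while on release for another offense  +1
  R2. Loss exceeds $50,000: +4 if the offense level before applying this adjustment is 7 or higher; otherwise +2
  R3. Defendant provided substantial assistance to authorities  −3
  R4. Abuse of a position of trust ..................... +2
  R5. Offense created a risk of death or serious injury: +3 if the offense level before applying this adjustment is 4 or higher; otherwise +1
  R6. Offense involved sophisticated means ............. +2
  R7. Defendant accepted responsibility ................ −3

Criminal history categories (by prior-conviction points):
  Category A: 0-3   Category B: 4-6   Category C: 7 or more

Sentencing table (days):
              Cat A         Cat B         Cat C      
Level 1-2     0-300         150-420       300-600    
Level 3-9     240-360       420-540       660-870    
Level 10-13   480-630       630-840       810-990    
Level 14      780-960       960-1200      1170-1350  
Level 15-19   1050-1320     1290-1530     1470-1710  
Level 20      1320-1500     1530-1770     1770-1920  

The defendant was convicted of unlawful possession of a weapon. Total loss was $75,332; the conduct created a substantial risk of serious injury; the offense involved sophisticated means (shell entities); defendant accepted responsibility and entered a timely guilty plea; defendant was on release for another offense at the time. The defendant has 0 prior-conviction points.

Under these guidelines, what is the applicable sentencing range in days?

Base offense level for unlawful possession of a weapon: 5.
R1 applies: 5 + 1 = 6.
R2 applies (level before this adjustment is 6 < 7, so +2): 6 + 2 = 8.
R3 does not apply.
R4 does not apply.
R5 applies (level before this adjustment is 8 ≥ 4, so +3): 8 + 3 = 11.
R6 applies: 11 + 2 = 13.
R7 applies: 13 − 3 = 10.
Final offense level: 10.
Criminal history: 0 prior points → Category A (0-3).
Level 10 falls in the 10-13 band.
Grid: Level 10-13 × Category A = 480-630 days.

480-630 days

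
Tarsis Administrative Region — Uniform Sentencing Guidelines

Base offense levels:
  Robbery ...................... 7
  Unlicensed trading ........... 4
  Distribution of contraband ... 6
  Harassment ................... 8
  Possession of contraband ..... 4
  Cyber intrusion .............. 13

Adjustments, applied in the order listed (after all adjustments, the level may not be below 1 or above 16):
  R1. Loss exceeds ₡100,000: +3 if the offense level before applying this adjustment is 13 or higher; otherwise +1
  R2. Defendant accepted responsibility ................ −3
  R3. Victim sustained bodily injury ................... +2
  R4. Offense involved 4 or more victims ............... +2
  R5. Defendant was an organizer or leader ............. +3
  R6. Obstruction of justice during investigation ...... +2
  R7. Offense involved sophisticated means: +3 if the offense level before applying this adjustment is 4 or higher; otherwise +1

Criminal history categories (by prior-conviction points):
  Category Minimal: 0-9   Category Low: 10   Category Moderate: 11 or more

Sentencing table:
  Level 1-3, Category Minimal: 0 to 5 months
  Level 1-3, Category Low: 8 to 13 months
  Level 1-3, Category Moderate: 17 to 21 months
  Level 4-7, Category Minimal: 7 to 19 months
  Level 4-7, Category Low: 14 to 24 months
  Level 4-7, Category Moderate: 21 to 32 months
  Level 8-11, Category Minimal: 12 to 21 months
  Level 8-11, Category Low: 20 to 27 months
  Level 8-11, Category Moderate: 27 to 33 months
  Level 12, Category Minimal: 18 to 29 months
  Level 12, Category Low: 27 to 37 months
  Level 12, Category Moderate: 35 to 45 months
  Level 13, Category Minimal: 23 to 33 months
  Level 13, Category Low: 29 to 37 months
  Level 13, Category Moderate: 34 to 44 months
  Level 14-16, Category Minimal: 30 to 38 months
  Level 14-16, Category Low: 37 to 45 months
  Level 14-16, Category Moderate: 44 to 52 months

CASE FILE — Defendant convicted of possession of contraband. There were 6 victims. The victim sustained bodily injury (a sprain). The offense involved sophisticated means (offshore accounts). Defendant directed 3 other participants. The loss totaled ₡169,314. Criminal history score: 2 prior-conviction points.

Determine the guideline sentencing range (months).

30-38 months

Base offense level for possession of contraband: 4.
R1 applies (level before this adjustment is 4 < 13, so +1): 4 + 1 = 5.
R2 does not apply.
R3 applies: 5 + 2 = 7.
R4 applies: 7 + 2 = 9.
R5 applies: 9 + 3 = 12.
R7 applies (level before this adjustment is 12 ≥ 4, so +3): 12 + 3 = 15.
Final offense level: 15.
Criminal history: 2 prior points → Category Minimal (0-9).
Level 15 falls in the 14-16 band.
Grid: Level 14-16 × Category Minimal = 30-38 months.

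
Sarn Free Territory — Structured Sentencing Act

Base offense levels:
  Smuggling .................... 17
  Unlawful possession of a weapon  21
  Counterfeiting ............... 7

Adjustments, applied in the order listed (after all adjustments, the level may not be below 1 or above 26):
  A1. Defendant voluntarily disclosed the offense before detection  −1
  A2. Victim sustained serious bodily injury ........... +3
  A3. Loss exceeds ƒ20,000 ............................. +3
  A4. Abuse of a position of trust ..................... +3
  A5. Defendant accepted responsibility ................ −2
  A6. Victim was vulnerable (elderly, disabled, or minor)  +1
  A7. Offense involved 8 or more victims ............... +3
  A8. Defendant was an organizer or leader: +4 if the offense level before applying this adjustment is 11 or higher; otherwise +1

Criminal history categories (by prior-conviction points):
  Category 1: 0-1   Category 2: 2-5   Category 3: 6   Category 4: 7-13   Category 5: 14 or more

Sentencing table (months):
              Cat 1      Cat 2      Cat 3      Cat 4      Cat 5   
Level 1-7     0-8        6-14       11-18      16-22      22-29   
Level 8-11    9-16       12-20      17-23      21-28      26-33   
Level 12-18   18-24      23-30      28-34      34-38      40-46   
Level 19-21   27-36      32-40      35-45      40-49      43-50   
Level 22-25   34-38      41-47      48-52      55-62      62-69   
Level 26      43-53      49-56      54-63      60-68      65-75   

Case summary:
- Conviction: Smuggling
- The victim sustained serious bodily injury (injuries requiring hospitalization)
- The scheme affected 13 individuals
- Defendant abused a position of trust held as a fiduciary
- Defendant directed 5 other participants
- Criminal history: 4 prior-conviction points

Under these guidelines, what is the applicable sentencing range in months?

49-56 months

Base offense level for smuggling: 17.
A1 does not apply.
A2 applies: 17 + 3 = 20.
A4 applies: 20 + 3 = 23.
A5 does not apply.
A7 applies: 23 + 3 = 26.
A8 applies (level before this adjustment is 26 ≥ 11, so +4): 26 + 4 = 30.
Level 30 exceeds the maximum of 26; capped at 26.
Final offense level: 26.
Criminal history: 4 prior points → Category 2 (2-5).
Level 26 falls in the 26 band.
Grid: Level 26 × Category 2 = 49-56 months.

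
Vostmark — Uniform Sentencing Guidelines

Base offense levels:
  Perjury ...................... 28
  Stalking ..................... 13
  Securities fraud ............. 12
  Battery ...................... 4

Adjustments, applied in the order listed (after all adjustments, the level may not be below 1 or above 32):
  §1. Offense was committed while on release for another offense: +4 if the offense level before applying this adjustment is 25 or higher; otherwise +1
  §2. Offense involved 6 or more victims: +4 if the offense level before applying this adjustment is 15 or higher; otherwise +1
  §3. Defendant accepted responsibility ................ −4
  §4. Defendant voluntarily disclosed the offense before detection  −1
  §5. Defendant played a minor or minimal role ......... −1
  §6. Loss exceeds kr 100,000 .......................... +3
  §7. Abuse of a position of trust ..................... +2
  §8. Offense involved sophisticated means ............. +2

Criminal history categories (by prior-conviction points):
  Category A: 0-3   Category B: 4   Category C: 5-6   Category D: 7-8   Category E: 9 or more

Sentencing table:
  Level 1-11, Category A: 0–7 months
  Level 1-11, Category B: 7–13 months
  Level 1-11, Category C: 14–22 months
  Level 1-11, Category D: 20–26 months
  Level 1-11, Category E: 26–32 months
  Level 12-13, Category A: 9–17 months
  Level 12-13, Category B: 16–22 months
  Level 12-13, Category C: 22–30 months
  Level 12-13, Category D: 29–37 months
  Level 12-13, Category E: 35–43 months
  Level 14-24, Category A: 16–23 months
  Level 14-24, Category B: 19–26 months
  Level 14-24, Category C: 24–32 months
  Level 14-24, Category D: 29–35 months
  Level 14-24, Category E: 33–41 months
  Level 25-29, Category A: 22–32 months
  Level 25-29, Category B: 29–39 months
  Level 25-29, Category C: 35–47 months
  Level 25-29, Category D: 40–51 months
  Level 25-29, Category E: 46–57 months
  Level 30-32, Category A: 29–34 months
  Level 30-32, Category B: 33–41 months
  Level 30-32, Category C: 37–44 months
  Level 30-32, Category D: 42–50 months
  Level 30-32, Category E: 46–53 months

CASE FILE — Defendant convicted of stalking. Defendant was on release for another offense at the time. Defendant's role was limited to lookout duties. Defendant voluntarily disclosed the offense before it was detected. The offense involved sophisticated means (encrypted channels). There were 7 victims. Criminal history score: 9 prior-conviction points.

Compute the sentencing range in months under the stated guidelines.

Base offense level for stalking: 13.
§1 applies (level before this adjustment is 13 < 25, so +1): 13 + 1 = 14.
§2 applies (level before this adjustment is 14 < 15, so +1): 14 + 1 = 15.
§4 applies: 15 − 1 = 14.
§5 applies: 14 − 1 = 13.
§7 does not apply.
§8 applies: 13 + 2 = 15.
Final offense level: 15.
Criminal history: 9 prior points → Category E (9+).
Level 15 falls in the 14-24 band.
Grid: Level 14-24 × Category E = 33-41 months.

33-41 months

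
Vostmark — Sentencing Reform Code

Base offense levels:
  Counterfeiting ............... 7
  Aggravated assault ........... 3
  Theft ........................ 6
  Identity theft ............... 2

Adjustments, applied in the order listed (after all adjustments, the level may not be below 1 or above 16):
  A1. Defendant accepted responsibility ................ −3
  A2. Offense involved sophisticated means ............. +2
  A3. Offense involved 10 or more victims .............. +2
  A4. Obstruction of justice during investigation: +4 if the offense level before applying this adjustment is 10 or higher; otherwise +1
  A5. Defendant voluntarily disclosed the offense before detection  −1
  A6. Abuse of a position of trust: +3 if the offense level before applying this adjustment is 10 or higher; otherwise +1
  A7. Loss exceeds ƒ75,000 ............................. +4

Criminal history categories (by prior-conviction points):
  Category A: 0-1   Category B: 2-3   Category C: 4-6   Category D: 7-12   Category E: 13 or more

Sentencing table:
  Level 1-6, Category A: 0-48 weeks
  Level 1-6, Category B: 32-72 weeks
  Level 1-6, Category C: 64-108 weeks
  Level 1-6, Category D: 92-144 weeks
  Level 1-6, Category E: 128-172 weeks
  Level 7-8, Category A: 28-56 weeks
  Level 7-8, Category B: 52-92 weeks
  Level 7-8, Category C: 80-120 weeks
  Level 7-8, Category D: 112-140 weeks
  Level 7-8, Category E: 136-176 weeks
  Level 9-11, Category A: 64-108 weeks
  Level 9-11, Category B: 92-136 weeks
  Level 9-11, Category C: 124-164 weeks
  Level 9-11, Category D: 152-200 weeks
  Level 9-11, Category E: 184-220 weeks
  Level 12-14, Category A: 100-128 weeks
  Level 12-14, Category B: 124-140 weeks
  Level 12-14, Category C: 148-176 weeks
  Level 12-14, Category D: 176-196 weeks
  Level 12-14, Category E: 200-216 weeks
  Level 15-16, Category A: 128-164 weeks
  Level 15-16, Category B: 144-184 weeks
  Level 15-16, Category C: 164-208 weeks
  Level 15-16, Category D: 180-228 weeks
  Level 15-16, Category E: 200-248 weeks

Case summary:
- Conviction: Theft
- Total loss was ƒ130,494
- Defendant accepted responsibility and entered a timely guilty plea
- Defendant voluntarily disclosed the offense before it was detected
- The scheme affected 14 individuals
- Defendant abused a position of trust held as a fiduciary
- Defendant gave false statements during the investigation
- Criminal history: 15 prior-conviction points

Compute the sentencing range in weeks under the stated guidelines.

Base offense level for theft: 6.
A1 applies: 6 − 3 = 3.
A2 does not apply.
A3 applies: 3 + 2 = 5.
A4 applies (level before this adjustment is 5 < 10, so +1): 5 + 1 = 6.
A5 applies: 6 − 1 = 5.
A6 applies (level before this adjustment is 5 < 10, so +1): 5 + 1 = 6.
A7 applies: 6 + 4 = 10.
Final offense level: 10.
Criminal history: 15 prior points → Category E (13+).
Level 10 falls in the 9-11 band.
Grid: Level 9-11 × Category E = 184-220 weeks.

184-220 weeks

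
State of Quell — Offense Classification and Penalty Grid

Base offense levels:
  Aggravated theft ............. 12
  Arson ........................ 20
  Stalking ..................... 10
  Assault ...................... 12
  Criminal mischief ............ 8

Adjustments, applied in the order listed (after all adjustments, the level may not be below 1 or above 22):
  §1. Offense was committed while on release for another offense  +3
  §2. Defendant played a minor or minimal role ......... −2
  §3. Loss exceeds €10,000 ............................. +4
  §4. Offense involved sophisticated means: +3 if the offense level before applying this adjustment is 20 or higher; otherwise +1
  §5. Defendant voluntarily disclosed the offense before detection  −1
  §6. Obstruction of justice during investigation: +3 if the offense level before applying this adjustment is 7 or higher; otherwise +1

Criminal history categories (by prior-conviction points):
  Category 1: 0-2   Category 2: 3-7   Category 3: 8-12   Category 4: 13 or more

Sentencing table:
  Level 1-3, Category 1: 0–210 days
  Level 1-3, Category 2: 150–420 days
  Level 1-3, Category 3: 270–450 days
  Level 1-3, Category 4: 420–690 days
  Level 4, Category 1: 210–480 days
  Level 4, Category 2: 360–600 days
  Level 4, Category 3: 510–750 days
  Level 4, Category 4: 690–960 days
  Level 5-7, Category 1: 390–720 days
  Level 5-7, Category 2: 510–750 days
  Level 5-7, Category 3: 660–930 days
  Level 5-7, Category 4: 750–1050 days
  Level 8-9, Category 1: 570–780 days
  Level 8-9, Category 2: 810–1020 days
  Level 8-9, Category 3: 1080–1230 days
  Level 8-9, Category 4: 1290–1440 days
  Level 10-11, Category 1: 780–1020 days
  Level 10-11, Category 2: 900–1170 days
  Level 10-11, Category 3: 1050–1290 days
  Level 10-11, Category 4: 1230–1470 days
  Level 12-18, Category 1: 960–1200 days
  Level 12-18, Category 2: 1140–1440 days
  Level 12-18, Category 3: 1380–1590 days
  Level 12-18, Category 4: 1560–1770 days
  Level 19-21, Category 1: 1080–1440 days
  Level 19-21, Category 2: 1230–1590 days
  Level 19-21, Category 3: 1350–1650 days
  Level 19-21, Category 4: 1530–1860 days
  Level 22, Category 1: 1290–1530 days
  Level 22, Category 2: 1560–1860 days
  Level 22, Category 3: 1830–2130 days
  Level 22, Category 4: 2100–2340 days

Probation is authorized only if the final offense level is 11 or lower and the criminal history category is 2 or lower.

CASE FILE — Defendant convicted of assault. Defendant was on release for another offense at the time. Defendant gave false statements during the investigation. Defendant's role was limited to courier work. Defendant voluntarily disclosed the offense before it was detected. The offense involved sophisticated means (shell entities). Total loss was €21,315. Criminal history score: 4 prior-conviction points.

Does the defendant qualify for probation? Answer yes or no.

No

Base offense level for assault: 12.
§1 applies: 12 + 3 = 15.
§2 applies: 15 − 2 = 13.
§3 applies: 13 + 4 = 17.
§4 applies (level before this adjustment is 17 < 20, so +1): 17 + 1 = 18.
§5 applies: 18 − 1 = 17.
§6 applies (level before this adjustment is 17 ≥ 7, so +3): 17 + 3 = 20.
Final offense level: 20.
Criminal history: 4 prior points → Category 2 (3-7).
Level 20 falls in the 19-21 band.
Grid: Level 19-21 × Category 2 = 1230-1590 days.
Probation check: level 20 > 11 and category 2 ≤ 2 → not eligible.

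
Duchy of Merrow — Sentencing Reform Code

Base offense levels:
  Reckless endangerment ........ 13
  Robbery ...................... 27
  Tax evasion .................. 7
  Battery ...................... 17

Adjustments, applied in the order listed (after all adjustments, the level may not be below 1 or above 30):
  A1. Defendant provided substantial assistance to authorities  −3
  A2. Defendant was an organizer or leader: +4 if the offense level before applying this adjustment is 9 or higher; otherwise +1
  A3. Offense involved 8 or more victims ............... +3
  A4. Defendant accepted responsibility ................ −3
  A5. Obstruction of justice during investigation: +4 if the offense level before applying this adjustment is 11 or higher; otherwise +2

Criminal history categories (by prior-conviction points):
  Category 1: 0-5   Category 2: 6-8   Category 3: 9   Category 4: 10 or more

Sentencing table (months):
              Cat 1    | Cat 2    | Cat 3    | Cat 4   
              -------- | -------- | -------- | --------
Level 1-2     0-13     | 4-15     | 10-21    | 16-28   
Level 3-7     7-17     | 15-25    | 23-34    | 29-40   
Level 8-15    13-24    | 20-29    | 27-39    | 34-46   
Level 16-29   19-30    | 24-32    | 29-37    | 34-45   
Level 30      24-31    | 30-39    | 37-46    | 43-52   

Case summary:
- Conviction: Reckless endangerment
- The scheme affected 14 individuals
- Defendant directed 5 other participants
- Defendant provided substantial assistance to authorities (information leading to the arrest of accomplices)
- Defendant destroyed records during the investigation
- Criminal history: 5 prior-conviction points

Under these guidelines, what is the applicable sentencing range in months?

Base offense level for reckless endangerment: 13.
A1 applies: 13 − 3 = 10.
A2 applies (level before this adjustment is 10 ≥ 9, so +4): 10 + 4 = 14.
A3 applies: 14 + 3 = 17.
A4 does not apply.
A5 applies (level before this adjustment is 17 ≥ 11, so +4): 17 + 4 = 21.
Final offense level: 21.
Criminal history: 5 prior points → Category 1 (0-5).
Level 21 falls in the 16-29 band.
Grid: Level 16-29 × Category 1 = 19-30 months.

19-30 months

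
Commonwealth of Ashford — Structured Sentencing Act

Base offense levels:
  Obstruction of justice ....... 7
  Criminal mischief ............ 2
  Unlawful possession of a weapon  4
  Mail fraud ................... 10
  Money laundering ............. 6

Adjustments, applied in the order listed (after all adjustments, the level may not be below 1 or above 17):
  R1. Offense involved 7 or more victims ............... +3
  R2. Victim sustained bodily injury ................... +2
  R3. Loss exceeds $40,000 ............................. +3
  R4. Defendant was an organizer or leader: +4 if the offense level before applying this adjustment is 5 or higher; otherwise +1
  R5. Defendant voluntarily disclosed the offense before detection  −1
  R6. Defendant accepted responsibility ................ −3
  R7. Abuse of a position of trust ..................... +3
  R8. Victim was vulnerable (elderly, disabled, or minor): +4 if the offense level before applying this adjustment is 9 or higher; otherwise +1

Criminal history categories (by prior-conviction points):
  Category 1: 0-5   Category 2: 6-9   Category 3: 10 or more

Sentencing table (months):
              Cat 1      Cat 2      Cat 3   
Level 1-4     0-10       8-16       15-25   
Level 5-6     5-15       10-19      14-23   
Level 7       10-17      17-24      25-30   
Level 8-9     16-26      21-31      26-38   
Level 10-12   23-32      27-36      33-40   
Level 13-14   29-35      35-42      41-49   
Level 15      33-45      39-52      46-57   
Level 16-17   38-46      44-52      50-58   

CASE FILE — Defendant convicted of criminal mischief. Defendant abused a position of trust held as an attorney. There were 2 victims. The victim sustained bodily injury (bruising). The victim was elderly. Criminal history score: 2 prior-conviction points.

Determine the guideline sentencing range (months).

16-26 months

Base offense level for criminal mischief: 2.
R1 does not apply.
R2 applies: 2 + 2 = 4.
R5 does not apply.
R7 applies: 4 + 3 = 7.
R8 applies (level before this adjustment is 7 < 9, so +1): 7 + 1 = 8.
Final offense level: 8.
Criminal history: 2 prior points → Category 1 (0-5).
Level 8 falls in the 8-9 band.
Grid: Level 8-9 × Category 1 = 16-26 months.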